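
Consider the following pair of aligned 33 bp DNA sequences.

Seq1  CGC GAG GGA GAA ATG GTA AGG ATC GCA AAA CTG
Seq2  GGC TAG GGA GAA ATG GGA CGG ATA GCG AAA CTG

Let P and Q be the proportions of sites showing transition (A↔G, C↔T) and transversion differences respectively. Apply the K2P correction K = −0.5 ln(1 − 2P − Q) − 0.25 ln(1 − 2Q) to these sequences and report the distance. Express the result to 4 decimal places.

0.2095

Mismatches occur at site 1 (C/G, transversion), site 4 (G/T, transversion), site 17 (T/G, transversion), site 19 (A/C, transversion), site 24 (C/A, transversion), site 27 (A/G, transition).
Of the 6 differences, 1 transition and 5 transversions over 33 sites: P = 1/33 = 0.030303, Q = 5/33 = 0.151515.
d = −0.5·ln(0.787879) − 0.25·ln(0.696970) = −0.5·(-0.238411) − 0.25·(-0.361013) = 0.2095.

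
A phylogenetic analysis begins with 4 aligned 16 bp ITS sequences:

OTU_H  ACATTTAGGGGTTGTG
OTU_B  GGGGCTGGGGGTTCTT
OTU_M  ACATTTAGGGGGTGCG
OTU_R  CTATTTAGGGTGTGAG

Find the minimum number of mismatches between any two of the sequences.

Pairwise Hamming distances:
  OTU_H vs OTU_B: 8
  OTU_H vs OTU_M: 2
  OTU_H vs OTU_R: 5
  OTU_B vs OTU_M: 10
  OTU_B vs OTU_R: 11
  OTU_M vs OTU_R: 4
The smallest is 2, between OTU_H and OTU_M.

2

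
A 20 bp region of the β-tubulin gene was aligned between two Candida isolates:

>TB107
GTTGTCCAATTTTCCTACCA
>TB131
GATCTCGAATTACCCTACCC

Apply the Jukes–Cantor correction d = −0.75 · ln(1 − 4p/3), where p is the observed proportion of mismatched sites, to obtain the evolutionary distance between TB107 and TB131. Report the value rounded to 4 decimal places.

0.3831

Differing sites — 2:T/A; 4:G/C; 7:C/G; 12:T/A; 13:T/C; 20:A/C.
p = 6/20 = 0.300000.
d = −0.75 · ln(1 − (4/3)·0.300000) = −0.75 · ln(0.600000) = −0.75 · (-0.510826) = 0.3831.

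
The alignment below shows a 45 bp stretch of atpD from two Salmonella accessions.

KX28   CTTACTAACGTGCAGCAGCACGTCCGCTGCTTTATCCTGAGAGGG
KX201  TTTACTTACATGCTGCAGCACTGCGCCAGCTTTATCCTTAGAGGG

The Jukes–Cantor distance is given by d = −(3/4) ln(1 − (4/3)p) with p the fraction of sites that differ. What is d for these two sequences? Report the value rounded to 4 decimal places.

The sequences differ at positions 1 (C/T), 7 (A/T), 10 (G/A), 14 (A/T), 22 (G/T), 23 (T/G), 25 (C/G), 26 (G/C), 28 (T/A), 39 (G/T).
p = 10/45 = 0.222222.
d = −0.75 · ln(1 − (4/3)·0.222222) = −0.75 · ln(0.703704) = −0.75 · (-0.351397) = 0.2635.

0.2635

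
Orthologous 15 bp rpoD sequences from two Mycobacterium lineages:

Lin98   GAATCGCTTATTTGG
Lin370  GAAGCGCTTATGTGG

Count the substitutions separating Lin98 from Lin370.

The sequences differ at positions 4 (T/G), 12 (T/G).
That gives 2 mismatches out of 15 aligned sites, so the Hamming distance is 2.

2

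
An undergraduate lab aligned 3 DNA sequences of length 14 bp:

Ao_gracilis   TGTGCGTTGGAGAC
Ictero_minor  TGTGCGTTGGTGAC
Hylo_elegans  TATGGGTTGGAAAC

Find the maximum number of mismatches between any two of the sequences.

4

Pairwise Hamming distances:
  Ao_gracilis vs Ictero_minor: 1
  Ao_gracilis vs Hylo_elegans: 3
  Ictero_minor vs Hylo_elegans: 4
The largest is 4, between Ictero_minor and Hylo_elegans.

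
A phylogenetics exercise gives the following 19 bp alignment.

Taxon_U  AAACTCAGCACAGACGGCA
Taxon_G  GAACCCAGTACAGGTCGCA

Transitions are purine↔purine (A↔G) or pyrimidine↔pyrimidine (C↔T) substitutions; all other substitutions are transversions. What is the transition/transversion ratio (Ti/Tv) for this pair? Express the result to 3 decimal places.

5.000

Mismatches occur at site 1 (A↔G, transition), site 5 (T↔C, transition), site 9 (C↔T, transition), site 14 (A↔G, transition), site 15 (C↔T, transition), site 16 (G↔C, transversion).
Of the 6 differences, 5 transitions and 1 transversion, so Ti/Tv = 5/1 = 5.000.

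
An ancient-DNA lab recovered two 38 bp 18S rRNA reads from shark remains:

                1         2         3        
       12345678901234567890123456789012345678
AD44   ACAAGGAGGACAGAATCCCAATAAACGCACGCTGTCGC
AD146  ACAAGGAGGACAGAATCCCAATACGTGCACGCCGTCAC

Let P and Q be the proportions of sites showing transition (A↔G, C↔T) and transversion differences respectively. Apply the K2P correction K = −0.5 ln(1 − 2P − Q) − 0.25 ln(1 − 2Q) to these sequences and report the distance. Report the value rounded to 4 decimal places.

The sequences differ at positions 24 (A/C, transversion), 25 (A/G, transition), 26 (C/T, transition), 33 (T/C, transition), 37 (G/A, transition).
Of the 5 differences, 4 transitions and 1 transversion over 38 sites: P = 4/38 = 0.105263, Q = 1/38 = 0.026316.
d = −0.5·ln(0.763158) − 0.25·ln(0.947368) = −0.5·(-0.270290) − 0.25·(-0.054068) = 0.1487.

0.1487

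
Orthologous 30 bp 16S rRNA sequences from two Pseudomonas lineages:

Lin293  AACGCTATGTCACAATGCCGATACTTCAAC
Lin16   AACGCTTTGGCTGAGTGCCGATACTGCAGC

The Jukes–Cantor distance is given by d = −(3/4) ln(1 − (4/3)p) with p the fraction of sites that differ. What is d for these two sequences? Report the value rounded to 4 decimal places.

The sequences differ at positions 7 (A/T), 10 (T/G), 12 (A/T), 13 (C/G), 15 (A/G), 26 (T/G), 29 (A/G).
p = 7/30 = 0.233333.
d = −0.75 · ln(1 − (4/3)·0.233333) = −0.75 · ln(0.688889) = −0.75 · (-0.372675) = 0.2795.

0.2795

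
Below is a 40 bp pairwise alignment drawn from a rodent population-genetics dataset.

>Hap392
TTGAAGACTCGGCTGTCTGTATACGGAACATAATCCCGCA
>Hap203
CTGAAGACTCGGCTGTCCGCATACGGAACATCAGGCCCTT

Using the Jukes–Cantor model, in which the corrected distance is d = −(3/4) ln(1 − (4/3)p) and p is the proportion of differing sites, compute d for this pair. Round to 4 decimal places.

0.2675

Mismatches occur at site 1 (T↔C), site 18 (T↔C), site 20 (T↔C), site 32 (A↔C), site 34 (T↔G), site 35 (C↔G), site 38 (G↔C), site 39 (C↔T), site 40 (A↔T).
p = 9/40 = 0.225000.
d = −0.75 · ln(1 − (4/3)·0.225000) = −0.75 · ln(0.700000) = −0.75 · (-0.356675) = 0.2675.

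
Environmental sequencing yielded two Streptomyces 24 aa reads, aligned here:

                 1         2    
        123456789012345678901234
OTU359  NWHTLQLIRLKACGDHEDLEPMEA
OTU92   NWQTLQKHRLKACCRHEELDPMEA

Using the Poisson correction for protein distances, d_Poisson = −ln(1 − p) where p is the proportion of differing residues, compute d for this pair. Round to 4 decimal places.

0.3448

Differing sites — 3:H/Q; 7:L/K; 8:I/H; 14:G/C; 15:D/R; 18:D/E; 20:E/D.
p = 7/24 = 0.291667.
d = −ln(1 − 0.291667) = −ln(0.708333) = 0.3448.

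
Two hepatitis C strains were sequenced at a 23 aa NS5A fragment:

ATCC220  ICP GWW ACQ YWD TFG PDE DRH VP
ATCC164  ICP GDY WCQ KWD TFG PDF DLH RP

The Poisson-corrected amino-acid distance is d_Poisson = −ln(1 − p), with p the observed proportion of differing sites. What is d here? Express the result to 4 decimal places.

0.3629

Differing sites — 5:W/D; 6:W/Y; 7:A/W; 10:Y/K; 18:E/F; 20:R/L; 22:V/R.
p = 7/23 = 0.304348.
d = −ln(1 − 0.304348) = −ln(0.695652) = 0.3629.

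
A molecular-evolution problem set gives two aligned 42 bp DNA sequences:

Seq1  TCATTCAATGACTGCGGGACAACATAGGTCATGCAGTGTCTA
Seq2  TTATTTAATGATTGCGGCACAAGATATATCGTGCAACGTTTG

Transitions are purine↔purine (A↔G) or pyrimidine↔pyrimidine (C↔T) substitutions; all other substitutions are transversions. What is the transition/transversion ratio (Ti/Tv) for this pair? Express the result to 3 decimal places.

The sequences differ at positions 2 (C/T, transition), 6 (C/T, transition), 12 (C/T, transition), 18 (G/C, transversion), 23 (C/G, transversion), 27 (G/T, transversion), 28 (G/A, transition), 31 (A/G, transition), 36 (G/A, transition), 37 (T/C, transition), 40 (C/T, transition), 42 (A/G, transition).
Of the 12 differences, 9 transitions and 3 transversions, so Ti/Tv = 9/3 = 3.000.

3.000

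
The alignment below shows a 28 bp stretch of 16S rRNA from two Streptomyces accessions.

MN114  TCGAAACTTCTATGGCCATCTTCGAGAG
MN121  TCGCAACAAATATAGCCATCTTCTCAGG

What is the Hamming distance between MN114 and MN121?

The sequences differ at positions 4 (A/C), 8 (T/A), 9 (T/A), 10 (C/A), 14 (G/A), 24 (G/T), 25 (A/C), 26 (G/A), 27 (A/G).
That gives 9 mismatches out of 28 aligned sites, so the Hamming distance is 9.

9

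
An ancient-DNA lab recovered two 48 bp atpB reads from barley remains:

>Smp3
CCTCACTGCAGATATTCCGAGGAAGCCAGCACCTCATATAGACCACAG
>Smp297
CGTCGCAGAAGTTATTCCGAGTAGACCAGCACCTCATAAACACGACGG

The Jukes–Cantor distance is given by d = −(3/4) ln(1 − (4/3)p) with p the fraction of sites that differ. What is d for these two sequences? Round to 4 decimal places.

Mismatches occur at site 2 (C↔G), site 5 (A↔G), site 7 (T↔A), site 9 (C↔A), site 12 (A↔T), site 22 (G↔T), site 24 (A↔G), site 25 (G↔A), site 39 (T↔A), site 41 (G↔C), site 44 (C↔G), site 47 (A↔G).
p = 12/48 = 0.250000.
d = −0.75 · ln(1 − (4/3)·0.250000) = −0.75 · ln(0.666667) = −0.75 · (-0.405465) = 0.3041.

0.3041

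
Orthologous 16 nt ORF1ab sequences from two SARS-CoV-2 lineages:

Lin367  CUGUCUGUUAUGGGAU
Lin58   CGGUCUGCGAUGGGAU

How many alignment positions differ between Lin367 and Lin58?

3

Differing sites — 2:U/G; 8:U/C; 9:U/G.
That gives 3 mismatches out of 16 aligned sites, so the Hamming distance is 3.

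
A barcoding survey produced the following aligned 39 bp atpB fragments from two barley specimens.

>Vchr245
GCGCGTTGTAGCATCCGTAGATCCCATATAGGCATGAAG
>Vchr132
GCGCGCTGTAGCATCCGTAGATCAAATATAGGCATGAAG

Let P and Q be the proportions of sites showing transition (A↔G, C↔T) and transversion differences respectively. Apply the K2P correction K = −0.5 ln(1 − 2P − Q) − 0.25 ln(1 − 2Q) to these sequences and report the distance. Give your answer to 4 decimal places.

0.0812

Mismatches occur at site 6 (T↔C, transition), site 24 (C↔A, transversion), site 25 (C↔A, transversion).
Of the 3 differences, 1 transition and 2 transversions over 39 sites: P = 1/39 = 0.025641, Q = 2/39 = 0.051282.
d = −0.5·ln(0.897436) − 0.25·ln(0.897436) = −0.5·(-0.108213) − 0.25·(-0.108213) = 0.0812.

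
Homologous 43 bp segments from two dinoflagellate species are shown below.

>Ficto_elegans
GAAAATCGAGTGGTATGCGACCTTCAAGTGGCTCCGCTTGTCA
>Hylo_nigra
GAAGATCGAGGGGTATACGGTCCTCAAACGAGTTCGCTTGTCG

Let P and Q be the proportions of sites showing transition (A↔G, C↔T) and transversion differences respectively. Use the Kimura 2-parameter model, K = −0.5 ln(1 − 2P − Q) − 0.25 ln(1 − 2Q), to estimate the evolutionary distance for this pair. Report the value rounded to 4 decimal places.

Differing sites — 4:A/G (Ti); 11:T/G (Tv); 17:G/A (Ti); 20:A/G (Ti); 21:C/T (Ti); 23:T/C (Ti); 28:G/A (Ti); 29:T/C (Ti); 31:G/A (Ti); 32:C/G (Tv); 34:C/T (Ti); 43:A/G (Ti).
Of the 12 differences, 10 transitions and 2 transversions over 43 sites: P = 10/43 = 0.232558, Q = 2/43 = 0.046512.
d = −0.5·ln(0.488372) − 0.25·ln(0.906976) = −0.5·(-0.716678) − 0.25·(-0.097639) = 0.3827.

0.3827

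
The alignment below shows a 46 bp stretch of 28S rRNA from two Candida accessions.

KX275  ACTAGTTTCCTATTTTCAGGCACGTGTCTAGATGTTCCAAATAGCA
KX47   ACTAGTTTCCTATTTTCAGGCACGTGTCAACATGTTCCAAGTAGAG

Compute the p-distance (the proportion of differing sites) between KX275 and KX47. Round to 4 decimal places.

0.1087

Mismatches occur at site 29 (T/A), site 31 (G/C), site 41 (A/G), site 45 (C/A), site 46 (A/G).
There are 5 differences over 46 sites, so p = 5/46 = 0.1087.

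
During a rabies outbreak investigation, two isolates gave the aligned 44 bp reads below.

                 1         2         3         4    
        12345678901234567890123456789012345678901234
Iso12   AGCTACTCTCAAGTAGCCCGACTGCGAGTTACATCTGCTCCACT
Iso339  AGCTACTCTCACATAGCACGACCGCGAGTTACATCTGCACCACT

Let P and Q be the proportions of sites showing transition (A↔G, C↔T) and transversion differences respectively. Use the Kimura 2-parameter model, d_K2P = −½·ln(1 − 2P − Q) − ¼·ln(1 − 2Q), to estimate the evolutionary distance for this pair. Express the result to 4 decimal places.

Mismatches occur at site 12 (A↔C, transversion), site 13 (G↔A, transition), site 18 (C↔A, transversion), site 23 (T↔C, transition), site 39 (T↔A, transversion).
Of the 5 differences, 2 transitions and 3 transversions over 44 sites: P = 2/44 = 0.045455, Q = 3/44 = 0.068182.
d = −0.5·ln(0.840908) − 0.25·ln(0.863636) = −0.5·(-0.173273) − 0.25·(-0.146604) = 0.1233.

0.1233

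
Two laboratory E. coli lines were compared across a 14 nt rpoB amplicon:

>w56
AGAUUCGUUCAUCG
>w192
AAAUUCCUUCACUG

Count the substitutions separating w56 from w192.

4

Differing sites — 2:G/A; 7:G/C; 12:U/C; 13:C/U.
That gives 4 mismatches out of 14 aligned sites, so the Hamming distance is 4.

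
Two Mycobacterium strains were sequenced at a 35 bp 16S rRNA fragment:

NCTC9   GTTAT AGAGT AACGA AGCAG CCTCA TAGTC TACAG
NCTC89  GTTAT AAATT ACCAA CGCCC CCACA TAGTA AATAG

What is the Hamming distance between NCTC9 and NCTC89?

Differing sites — 7:G/A; 9:G/T; 12:A/C; 14:G/A; 16:A/C; 19:A/C; 20:G/C; 23:T/A; 30:C/A; 31:T/A; 33:C/T.
That gives 11 mismatches out of 35 aligned sites, so the Hamming distance is 11.

11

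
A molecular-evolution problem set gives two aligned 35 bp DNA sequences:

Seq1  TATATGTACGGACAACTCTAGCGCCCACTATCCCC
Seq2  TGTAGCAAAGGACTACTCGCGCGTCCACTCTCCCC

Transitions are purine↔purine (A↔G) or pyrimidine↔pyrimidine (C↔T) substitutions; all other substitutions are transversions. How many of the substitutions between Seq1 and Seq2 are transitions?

Differing sites — 2:A/G (Ti); 5:T/G (Tv); 6:G/C (Tv); 7:T/A (Tv); 9:C/A (Tv); 14:A/T (Tv); 19:T/G (Tv); 20:A/C (Tv); 24:C/T (Ti); 30:A/C (Tv).
Of the 10 differences, 2 transitions and 8 transversions, so the answer is 2.

2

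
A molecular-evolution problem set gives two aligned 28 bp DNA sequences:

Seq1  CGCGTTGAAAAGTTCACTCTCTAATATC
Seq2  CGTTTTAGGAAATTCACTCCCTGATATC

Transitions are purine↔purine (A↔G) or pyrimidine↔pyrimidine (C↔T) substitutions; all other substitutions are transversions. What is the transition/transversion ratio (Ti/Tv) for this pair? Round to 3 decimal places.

7.000

Mismatches occur at site 3 (C→T, transition), site 4 (G→T, transversion), site 7 (G→A, transition), site 8 (A→G, transition), site 9 (A→G, transition), site 12 (G→A, transition), site 20 (T→C, transition), site 23 (A→G, transition).
Of the 8 differences, 7 transitions and 1 transversion, so Ti/Tv = 7/1 = 7.000.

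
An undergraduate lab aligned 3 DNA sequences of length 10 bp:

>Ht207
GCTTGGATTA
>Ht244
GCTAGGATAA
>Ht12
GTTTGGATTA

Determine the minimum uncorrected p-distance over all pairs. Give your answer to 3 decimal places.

0.100

Pairwise Hamming distances:
  Ht207 vs Ht244: 2
  Ht207 vs Ht12: 1
  Ht244 vs Ht12: 3
The smallest is 1 mismatch, between Ht207 and Ht12; p = 1/10 = 0.100.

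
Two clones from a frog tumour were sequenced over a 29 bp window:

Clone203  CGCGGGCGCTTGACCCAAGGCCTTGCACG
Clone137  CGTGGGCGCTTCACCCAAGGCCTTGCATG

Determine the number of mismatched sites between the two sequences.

3

Mismatches occur at site 3 (C↔T), site 12 (G↔C), site 28 (C↔T).
That gives 3 mismatches out of 29 aligned sites, so the Hamming distance is 3.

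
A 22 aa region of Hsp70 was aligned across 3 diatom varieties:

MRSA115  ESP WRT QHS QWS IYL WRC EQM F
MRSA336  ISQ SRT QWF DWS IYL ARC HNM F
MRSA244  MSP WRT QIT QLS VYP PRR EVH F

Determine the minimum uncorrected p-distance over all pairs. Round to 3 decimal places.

0.409

Pairwise Hamming distances:
  MRSA115 vs MRSA336: 9
  MRSA115 vs MRSA244: 10
  MRSA336 vs MRSA244: 14
The smallest is 9 mismatches, between MRSA115 and MRSA336; p = 9/22 = 0.409.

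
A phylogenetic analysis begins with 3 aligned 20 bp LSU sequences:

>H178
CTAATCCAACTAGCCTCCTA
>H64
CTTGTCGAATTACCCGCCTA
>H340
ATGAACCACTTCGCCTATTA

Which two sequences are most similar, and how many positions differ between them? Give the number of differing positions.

Pairwise Hamming distances:
  H178 vs H64: 6
  H178 vs H340: 8
  H64 vs H340: 11
The smallest is 6, between H178 and H64.

6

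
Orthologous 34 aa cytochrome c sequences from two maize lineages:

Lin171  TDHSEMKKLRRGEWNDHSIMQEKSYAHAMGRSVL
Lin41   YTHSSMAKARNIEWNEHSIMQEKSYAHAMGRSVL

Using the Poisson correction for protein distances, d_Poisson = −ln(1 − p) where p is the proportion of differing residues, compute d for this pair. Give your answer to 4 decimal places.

0.2683

The sequences differ at positions 1 (T/Y), 2 (D/T), 5 (E/S), 7 (K/A), 9 (L/A), 11 (R/N), 12 (G/I), 16 (D/E).
p = 8/34 = 0.235294.
d = −ln(1 − 0.235294) = −ln(0.764706) = 0.2683.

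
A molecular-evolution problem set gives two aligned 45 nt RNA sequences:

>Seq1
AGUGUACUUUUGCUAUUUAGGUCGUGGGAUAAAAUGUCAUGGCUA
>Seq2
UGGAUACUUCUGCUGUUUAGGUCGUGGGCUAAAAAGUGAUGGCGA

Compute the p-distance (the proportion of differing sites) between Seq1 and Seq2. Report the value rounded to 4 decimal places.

The sequences differ at positions 1 (A/U), 3 (U/G), 4 (G/A), 10 (U/C), 15 (A/G), 29 (A/C), 35 (U/A), 38 (C/G), 44 (U/G).
There are 9 differences over 45 sites, so p = 9/45 = 0.2000.

0.2000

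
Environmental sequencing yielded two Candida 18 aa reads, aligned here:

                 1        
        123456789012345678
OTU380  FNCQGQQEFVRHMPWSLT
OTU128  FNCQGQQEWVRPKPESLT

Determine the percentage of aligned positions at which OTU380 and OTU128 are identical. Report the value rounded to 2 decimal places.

77.78%

Mismatches occur at site 9 (F/W), site 12 (H/P), site 13 (M/K), site 15 (W/E).
14 of the 18 sites match, so the percent identity is 14/18 × 100 = 77.78%.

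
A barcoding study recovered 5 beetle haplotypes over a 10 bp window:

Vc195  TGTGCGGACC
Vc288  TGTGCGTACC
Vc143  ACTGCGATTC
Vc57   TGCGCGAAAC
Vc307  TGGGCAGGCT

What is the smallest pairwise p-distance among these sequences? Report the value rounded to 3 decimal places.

0.100

Pairwise Hamming distances:
  Vc195 vs Vc288: 1
  Vc195 vs Vc143: 5
  Vc195 vs Vc57: 3
  Vc195 vs Vc307: 4
  Vc288 vs Vc143: 5
  Vc288 vs Vc57: 3
  Vc288 vs Vc307: 5
  Vc143 vs Vc57: 5
  Vc143 vs Vc307: 8
  Vc57 vs Vc307: 6
The smallest is 1 mismatch, between Vc195 and Vc288; p = 1/10 = 0.100.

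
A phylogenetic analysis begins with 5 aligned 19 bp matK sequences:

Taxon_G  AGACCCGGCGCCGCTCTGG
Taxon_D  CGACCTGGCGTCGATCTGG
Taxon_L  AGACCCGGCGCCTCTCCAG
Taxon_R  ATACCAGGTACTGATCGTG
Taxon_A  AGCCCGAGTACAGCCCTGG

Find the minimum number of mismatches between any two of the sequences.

Pairwise Hamming distances:
  Taxon_G vs Taxon_D: 4
  Taxon_G vs Taxon_L: 3
  Taxon_G vs Taxon_R: 8
  Taxon_G vs Taxon_A: 7
  Taxon_D vs Taxon_L: 7
  Taxon_D vs Taxon_R: 9
  Taxon_D vs Taxon_A: 10
  Taxon_L vs Taxon_R: 9
  Taxon_L vs Taxon_A: 10
  Taxon_R vs Taxon_A: 9
The smallest is 3, between Taxon_G and Taxon_L.

3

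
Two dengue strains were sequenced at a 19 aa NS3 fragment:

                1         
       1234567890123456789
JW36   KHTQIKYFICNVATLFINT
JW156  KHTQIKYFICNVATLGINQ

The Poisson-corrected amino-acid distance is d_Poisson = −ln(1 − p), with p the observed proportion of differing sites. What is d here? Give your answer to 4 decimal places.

Mismatches occur at site 16 (F↔G), site 19 (T↔Q).
p = 2/19 = 0.105263.
d = −ln(1 − 0.105263) = −ln(0.894737) = 0.1112.

0.1112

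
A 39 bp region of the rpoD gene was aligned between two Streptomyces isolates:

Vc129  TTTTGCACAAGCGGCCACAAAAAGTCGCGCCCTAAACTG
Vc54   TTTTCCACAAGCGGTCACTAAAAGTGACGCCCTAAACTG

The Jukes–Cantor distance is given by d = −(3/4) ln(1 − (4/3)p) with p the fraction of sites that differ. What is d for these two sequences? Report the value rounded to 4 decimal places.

The sequences differ at positions 5 (G/C), 15 (C/T), 19 (A/T), 26 (C/G), 27 (G/A).
p = 5/39 = 0.128205.
d = −0.75 · ln(1 − (4/3)·0.128205) = −0.75 · ln(0.829060) = −0.75 · (-0.187463) = 0.1406.

0.1406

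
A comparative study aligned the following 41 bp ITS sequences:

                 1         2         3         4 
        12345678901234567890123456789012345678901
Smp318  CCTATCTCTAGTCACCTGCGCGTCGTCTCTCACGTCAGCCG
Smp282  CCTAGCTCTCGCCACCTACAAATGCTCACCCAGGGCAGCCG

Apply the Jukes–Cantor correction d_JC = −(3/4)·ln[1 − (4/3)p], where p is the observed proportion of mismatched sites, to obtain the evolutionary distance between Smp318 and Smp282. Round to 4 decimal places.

The sequences differ at positions 5 (T/G), 10 (A/C), 12 (T/C), 18 (G/A), 20 (G/A), 21 (C/A), 22 (G/A), 24 (C/G), 25 (G/C), 28 (T/A), 30 (T/C), 33 (C/G), 35 (T/G).
p = 13/41 = 0.317073.
d = −0.75 · ln(1 − (4/3)·0.317073) = −0.75 · ln(0.577236) = −0.75 · (-0.549504) = 0.4121.

0.4121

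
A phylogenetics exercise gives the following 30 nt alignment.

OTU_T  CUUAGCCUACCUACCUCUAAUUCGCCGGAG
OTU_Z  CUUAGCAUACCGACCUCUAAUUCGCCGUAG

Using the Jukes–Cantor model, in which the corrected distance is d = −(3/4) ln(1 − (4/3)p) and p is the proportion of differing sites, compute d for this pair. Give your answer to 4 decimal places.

0.1073

The sequences differ at positions 7 (C/A), 12 (U/G), 28 (G/U).
p = 3/30 = 0.100000.
d = −0.75 · ln(1 − (4/3)·0.100000) = −0.75 · ln(0.866667) = −0.75 · (-0.143100) = 0.1073.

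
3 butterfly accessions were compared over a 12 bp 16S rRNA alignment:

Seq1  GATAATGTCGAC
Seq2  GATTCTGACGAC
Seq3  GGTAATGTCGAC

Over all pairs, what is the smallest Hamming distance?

Pairwise Hamming distances:
  Seq1 vs Seq2: 3
  Seq1 vs Seq3: 1
  Seq2 vs Seq3: 4
The smallest is 1, between Seq1 and Seq3.

1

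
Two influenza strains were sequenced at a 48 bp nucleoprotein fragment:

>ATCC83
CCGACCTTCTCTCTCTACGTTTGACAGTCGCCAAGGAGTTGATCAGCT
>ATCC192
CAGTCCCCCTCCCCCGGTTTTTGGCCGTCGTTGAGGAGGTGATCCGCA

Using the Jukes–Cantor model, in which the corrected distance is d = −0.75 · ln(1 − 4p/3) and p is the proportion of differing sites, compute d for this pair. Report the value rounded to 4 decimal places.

0.5199

Differing sites — 2:C/A; 4:A/T; 7:T/C; 8:T/C; 12:T/C; 14:T/C; 16:T/G; 17:A/G; 18:C/T; 19:G/T; 24:A/G; 26:A/C; 31:C/T; 32:C/T; 33:A/G; 39:T/G; 45:A/C; 48:T/A.
p = 18/48 = 0.375000.
d = −0.75 · ln(1 − (4/3)·0.375000) = −0.75 · ln(0.500000) = −0.75 · (-0.693147) = 0.5199.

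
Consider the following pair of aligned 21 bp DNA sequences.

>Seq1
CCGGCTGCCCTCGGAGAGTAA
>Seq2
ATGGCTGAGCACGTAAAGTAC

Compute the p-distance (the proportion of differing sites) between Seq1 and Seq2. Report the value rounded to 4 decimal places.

0.3810

Mismatches occur at site 1 (C↔A), site 2 (C↔T), site 8 (C↔A), site 9 (C↔G), site 11 (T↔A), site 14 (G↔T), site 16 (G↔A), site 21 (A↔C).
There are 8 differences over 21 sites, so p = 8/21 = 0.3810.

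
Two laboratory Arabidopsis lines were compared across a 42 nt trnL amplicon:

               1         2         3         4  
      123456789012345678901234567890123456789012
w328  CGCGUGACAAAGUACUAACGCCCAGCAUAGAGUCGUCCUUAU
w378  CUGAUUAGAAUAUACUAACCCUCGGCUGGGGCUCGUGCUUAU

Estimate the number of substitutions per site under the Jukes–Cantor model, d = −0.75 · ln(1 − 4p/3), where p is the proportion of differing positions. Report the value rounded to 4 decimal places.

0.5319

The sequences differ at positions 2 (G/U), 3 (C/G), 4 (G/A), 6 (G/U), 8 (C/G), 11 (A/U), 12 (G/A), 20 (G/C), 22 (C/U), 24 (A/G), 27 (A/U), 28 (U/G), 29 (A/G), 31 (A/G), 32 (G/C), 37 (C/G).
p = 16/42 = 0.380952.
d = −0.75 · ln(1 − (4/3)·0.380952) = −0.75 · ln(0.492064) = −0.75 · (-0.709146) = 0.5319.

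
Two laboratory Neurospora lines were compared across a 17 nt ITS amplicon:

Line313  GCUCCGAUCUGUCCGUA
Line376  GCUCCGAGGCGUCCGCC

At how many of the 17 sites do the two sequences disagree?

5

Differing sites — 8:U/G; 9:C/G; 10:U/C; 16:U/C; 17:A/C.
That gives 5 mismatches out of 17 aligned sites, so the Hamming distance is 5.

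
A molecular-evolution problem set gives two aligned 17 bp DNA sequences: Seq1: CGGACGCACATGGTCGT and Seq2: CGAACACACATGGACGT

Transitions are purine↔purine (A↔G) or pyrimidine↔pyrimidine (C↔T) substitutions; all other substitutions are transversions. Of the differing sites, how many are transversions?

The sequences differ at positions 3 (G/A, transition), 6 (G/A, transition), 14 (T/A, transversion).
Of the 3 differences, 2 transitions and 1 transversion, so the answer is 1.

1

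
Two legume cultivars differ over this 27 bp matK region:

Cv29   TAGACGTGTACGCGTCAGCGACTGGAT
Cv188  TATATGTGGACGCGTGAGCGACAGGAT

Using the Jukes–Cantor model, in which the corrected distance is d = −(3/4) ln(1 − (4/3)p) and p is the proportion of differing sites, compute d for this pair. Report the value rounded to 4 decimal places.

0.2127

Differing sites — 3:G/T; 5:C/T; 9:T/G; 16:C/G; 23:T/A.
p = 5/27 = 0.185185.
d = −0.75 · ln(1 − (4/3)·0.185185) = −0.75 · ln(0.753087) = −0.75 · (-0.283575) = 0.2127.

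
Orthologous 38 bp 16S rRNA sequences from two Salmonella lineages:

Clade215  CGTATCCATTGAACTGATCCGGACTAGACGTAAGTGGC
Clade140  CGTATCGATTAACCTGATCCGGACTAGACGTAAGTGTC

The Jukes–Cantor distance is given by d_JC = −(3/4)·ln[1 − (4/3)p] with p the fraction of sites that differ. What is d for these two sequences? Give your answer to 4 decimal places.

0.1134

Mismatches occur at site 7 (C/G), site 11 (G/A), site 13 (A/C), site 37 (G/T).
p = 4/38 = 0.105263.
d = −0.75 · ln(1 − (4/3)·0.105263) = −0.75 · ln(0.859649) = −0.75 · (-0.151231) = 0.1134.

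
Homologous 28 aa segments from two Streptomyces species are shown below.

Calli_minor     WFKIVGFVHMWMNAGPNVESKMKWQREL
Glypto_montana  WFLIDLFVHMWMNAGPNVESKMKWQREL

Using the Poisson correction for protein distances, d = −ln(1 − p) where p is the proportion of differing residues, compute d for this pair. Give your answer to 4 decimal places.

Differing sites — 3:K/L; 5:V/D; 6:G/L.
p = 3/28 = 0.107143.
d = −ln(1 − 0.107143) = −ln(0.892857) = 0.1133.

0.1133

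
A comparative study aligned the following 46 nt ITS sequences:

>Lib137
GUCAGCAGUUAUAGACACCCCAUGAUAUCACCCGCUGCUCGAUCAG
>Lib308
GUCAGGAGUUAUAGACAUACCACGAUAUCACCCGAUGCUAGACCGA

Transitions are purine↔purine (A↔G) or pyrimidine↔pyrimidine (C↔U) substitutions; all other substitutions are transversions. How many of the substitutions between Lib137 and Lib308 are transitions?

5

The sequences differ at positions 6 (C/G, transversion), 18 (C/U, transition), 19 (C/A, transversion), 23 (U/C, transition), 35 (C/A, transversion), 40 (C/A, transversion), 43 (U/C, transition), 45 (A/G, transition), 46 (G/A, transition).
Of the 9 differences, 5 transitions and 4 transversions, so the answer is 5.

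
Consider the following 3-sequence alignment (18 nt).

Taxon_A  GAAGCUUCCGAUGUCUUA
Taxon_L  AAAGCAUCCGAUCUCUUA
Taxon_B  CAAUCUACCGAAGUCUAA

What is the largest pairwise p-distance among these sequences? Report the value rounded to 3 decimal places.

Pairwise Hamming distances:
  Taxon_A vs Taxon_L: 3
  Taxon_A vs Taxon_B: 5
  Taxon_L vs Taxon_B: 7
The largest is 7 mismatches, between Taxon_L and Taxon_B; p = 7/18 = 0.389.

0.389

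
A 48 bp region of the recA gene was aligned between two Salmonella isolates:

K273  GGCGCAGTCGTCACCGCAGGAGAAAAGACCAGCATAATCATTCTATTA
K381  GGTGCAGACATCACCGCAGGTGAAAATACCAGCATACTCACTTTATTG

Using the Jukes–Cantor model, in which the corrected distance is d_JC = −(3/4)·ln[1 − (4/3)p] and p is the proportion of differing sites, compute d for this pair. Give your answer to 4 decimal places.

The sequences differ at positions 3 (C/T), 8 (T/A), 10 (G/A), 21 (A/T), 27 (G/T), 37 (A/C), 41 (T/C), 43 (C/T), 48 (A/G).
p = 9/48 = 0.187500.
d = −0.75 · ln(1 − (4/3)·0.187500) = −0.75 · ln(0.750000) = −0.75 · (-0.287682) = 0.2158.

0.2158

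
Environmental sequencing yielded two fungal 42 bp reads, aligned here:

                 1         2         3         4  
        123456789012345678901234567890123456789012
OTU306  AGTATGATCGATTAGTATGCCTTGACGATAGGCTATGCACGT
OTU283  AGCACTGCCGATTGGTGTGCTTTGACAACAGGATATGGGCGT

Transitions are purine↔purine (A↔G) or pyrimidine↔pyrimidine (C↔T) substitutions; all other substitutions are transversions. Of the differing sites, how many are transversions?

3

The sequences differ at positions 3 (T/C, transition), 5 (T/C, transition), 6 (G/T, transversion), 7 (A/G, transition), 8 (T/C, transition), 14 (A/G, transition), 17 (A/G, transition), 21 (C/T, transition), 27 (G/A, transition), 29 (T/C, transition), 33 (C/A, transversion), 38 (C/G, transversion), 39 (A/G, transition).
Of the 13 differences, 10 transitions and 3 transversions, so the answer is 3.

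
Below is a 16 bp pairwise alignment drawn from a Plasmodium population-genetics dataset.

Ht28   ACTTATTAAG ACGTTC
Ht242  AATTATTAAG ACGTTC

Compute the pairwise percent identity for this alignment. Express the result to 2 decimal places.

Differing sites — 2:C/A.
15 of the 16 sites match, so the percent identity is 15/16 × 100 = 93.75%.

93.75%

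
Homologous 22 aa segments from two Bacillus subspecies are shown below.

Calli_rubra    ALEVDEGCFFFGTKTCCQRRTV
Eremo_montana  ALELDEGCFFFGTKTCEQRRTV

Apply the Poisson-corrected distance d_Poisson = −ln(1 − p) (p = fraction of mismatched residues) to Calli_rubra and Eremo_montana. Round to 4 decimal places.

Differing sites — 4:V/L; 17:C/E.
p = 2/22 = 0.090909.
d = −ln(1 − 0.090909) = −ln(0.909091) = 0.0953.

0.0953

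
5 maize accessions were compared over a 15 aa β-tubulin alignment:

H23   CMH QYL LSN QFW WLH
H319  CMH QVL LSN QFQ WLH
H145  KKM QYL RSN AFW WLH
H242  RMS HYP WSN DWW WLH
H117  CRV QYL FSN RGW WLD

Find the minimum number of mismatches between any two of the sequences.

2

Pairwise Hamming distances:
  H23 vs H319: 2
  H23 vs H145: 5
  H23 vs H242: 7
  H23 vs H117: 6
  H319 vs H145: 7
  H319 vs H242: 9
  H319 vs H117: 8
  H145 vs H242: 8
  H145 vs H117: 7
  H242 vs H117: 9
The smallest is 2, between H23 and H319.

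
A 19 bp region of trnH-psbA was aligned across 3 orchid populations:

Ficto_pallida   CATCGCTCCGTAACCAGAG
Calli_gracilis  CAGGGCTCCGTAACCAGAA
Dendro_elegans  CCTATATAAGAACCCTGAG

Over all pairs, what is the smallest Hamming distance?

Pairwise Hamming distances:
  Ficto_pallida vs Calli_gracilis: 3
  Ficto_pallida vs Dendro_elegans: 9
  Calli_gracilis vs Dendro_elegans: 11
The smallest is 3, between Ficto_pallida and Calli_gracilis.

3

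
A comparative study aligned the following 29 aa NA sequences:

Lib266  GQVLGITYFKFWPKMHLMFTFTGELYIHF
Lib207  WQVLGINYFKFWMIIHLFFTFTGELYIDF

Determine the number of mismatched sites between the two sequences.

Mismatches occur at site 1 (G↔W), site 7 (T↔N), site 13 (P↔M), site 14 (K↔I), site 15 (M↔I), site 18 (M↔F), site 28 (H↔D).
That gives 7 mismatches out of 29 aligned sites, so the Hamming distance is 7.

7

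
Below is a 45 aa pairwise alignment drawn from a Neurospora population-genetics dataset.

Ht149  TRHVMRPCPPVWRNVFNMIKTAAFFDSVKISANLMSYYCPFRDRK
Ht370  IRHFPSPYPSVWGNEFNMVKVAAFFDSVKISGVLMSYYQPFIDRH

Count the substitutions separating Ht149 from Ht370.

The sequences differ at positions 1 (T/I), 4 (V/F), 5 (M/P), 6 (R/S), 8 (C/Y), 10 (P/S), 13 (R/G), 15 (V/E), 19 (I/V), 21 (T/V), 32 (A/G), 33 (N/V), 39 (C/Q), 42 (R/I), 45 (K/H).
That gives 15 mismatches out of 45 aligned sites, so the Hamming distance is 15.

15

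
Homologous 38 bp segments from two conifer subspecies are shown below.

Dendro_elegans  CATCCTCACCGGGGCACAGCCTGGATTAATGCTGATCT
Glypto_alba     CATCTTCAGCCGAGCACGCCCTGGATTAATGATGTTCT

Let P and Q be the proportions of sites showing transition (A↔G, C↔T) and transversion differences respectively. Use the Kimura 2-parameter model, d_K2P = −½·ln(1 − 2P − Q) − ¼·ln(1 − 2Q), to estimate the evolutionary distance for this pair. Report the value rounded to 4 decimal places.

Mismatches occur at site 5 (C/T, transition), site 9 (C/G, transversion), site 11 (G/C, transversion), site 13 (G/A, transition), site 18 (A/G, transition), site 19 (G/C, transversion), site 32 (C/A, transversion), site 35 (A/T, transversion).
Of the 8 differences, 3 transitions and 5 transversions over 38 sites: P = 3/38 = 0.078947, Q = 5/38 = 0.131579.
d = −0.5·ln(0.710527) − 0.25·ln(0.736842) = −0.5·(-0.341748) − 0.25·(-0.305382) = 0.2472.

0.2472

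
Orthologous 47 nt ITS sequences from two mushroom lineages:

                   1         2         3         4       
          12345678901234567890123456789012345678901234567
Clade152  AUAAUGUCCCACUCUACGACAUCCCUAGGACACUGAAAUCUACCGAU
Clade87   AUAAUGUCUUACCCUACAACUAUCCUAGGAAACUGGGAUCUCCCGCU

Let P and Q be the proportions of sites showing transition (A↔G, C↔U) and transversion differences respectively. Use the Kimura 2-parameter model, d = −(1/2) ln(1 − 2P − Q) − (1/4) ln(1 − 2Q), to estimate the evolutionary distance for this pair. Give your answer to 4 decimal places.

Differing sites — 9:C/U (Ti); 10:C/U (Ti); 13:U/C (Ti); 18:G/A (Ti); 21:A/U (Tv); 22:U/A (Tv); 23:C/U (Ti); 31:C/A (Tv); 36:A/G (Ti); 37:A/G (Ti); 42:A/C (Tv); 46:A/C (Tv).
Of the 12 differences, 7 transitions and 5 transversions over 47 sites: P = 7/47 = 0.148936, Q = 5/47 = 0.106383.
d = −0.5·ln(0.595745) − 0.25·ln(0.787234) = −0.5·(-0.517943) − 0.25·(-0.239230) = 0.3188.

0.3188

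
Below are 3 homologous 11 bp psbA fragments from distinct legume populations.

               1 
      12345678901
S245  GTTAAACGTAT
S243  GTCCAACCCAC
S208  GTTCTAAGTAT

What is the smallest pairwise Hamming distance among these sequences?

3

Pairwise Hamming distances:
  S245 vs S243: 5
  S245 vs S208: 3
  S243 vs S208: 6
The smallest is 3, between S245 and S208.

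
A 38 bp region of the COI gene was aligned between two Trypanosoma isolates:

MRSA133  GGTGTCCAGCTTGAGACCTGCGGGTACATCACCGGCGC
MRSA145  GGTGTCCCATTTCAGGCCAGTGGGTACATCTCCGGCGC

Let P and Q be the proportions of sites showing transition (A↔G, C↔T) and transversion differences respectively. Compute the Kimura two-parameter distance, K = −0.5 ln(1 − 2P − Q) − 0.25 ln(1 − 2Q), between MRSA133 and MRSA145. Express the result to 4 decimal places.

Differing sites — 8:A/C (Tv); 9:G/A (Ti); 10:C/T (Ti); 13:G/C (Tv); 16:A/G (Ti); 19:T/A (Tv); 21:C/T (Ti); 31:A/T (Tv).
Of the 8 differences, 4 transitions and 4 transversions over 38 sites: P = 4/38 = 0.105263, Q = 4/38 = 0.105263.
d = −0.5·ln(0.684211) − 0.25·ln(0.789474) = −0.5·(-0.379489) − 0.25·(-0.236388) = 0.2488.

0.2488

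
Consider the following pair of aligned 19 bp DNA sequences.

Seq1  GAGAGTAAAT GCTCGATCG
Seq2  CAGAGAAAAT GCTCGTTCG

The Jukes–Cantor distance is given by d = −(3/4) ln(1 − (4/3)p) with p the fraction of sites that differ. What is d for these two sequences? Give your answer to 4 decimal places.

0.1773

Differing sites — 1:G/C; 6:T/A; 16:A/T.
p = 3/19 = 0.157895.
d = −0.75 · ln(1 − (4/3)·0.157895) = −0.75 · ln(0.789473) = −0.75 · (-0.236390) = 0.1773.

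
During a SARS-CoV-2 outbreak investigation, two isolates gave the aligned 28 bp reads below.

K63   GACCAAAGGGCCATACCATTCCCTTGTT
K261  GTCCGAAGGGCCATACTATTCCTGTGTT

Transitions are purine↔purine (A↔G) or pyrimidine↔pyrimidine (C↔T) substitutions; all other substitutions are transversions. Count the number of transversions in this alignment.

2

The sequences differ at positions 2 (A/T, transversion), 5 (A/G, transition), 17 (C/T, transition), 23 (C/T, transition), 24 (T/G, transversion).
Of the 5 differences, 3 transitions and 2 transversions, so the answer is 2.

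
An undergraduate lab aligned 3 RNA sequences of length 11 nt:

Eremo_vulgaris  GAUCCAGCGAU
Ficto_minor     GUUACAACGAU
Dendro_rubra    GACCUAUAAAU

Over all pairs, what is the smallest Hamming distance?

Pairwise Hamming distances:
  Eremo_vulgaris vs Ficto_minor: 3
  Eremo_vulgaris vs Dendro_rubra: 5
  Ficto_minor vs Dendro_rubra: 7
The smallest is 3, between Eremo_vulgaris and Ficto_minor.

3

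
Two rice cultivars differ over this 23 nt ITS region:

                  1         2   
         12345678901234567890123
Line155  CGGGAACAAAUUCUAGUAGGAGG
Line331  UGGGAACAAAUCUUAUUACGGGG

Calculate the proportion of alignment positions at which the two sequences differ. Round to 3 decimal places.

0.261

Differing sites — 1:C/U; 12:U/C; 13:C/U; 16:G/U; 19:G/C; 21:A/G.
There are 6 differences over 23 sites, so p = 6/23 = 0.261.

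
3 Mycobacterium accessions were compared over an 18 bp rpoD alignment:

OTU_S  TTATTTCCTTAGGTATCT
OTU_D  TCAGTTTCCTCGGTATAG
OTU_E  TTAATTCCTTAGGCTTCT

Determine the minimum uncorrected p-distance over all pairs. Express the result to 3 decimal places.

0.167

Pairwise Hamming distances:
  OTU_S vs OTU_D: 7
  OTU_S vs OTU_E: 3
  OTU_D vs OTU_E: 9
The smallest is 3 mismatches, between OTU_S and OTU_E; p = 3/18 = 0.167.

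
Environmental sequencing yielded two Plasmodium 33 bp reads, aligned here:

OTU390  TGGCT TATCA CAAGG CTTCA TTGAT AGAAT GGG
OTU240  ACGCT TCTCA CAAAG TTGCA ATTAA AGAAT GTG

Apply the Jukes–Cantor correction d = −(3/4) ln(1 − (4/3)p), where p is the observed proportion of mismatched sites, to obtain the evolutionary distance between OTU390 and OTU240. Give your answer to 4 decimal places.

0.3882

Mismatches occur at site 1 (T/A), site 2 (G/C), site 7 (A/C), site 14 (G/A), site 16 (C/T), site 18 (T/G), site 21 (T/A), site 23 (G/T), site 25 (T/A), site 32 (G/T).
p = 10/33 = 0.303030.
d = −0.75 · ln(1 − (4/3)·0.303030) = −0.75 · ln(0.595960) = −0.75 · (-0.517582) = 0.3882.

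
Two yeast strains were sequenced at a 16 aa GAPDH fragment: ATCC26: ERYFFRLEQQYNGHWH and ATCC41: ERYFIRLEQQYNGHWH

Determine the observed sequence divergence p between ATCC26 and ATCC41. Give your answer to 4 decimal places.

Differing sites — 5:F/I.
There are 1 differences over 16 sites, so p = 1/16 = 0.0625.

0.0625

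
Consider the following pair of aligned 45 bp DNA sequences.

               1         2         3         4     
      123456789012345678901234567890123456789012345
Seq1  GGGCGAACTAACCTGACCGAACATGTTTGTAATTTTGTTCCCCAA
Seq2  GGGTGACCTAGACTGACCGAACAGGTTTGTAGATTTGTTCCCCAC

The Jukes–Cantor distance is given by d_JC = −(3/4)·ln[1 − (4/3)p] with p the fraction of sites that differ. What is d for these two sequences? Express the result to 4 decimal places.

0.2029

Differing sites — 4:C/T; 7:A/C; 11:A/G; 12:C/A; 24:T/G; 32:A/G; 33:T/A; 45:A/C.
p = 8/45 = 0.177778.
d = −0.75 · ln(1 − (4/3)·0.177778) = −0.75 · ln(0.762963) = −0.75 · (-0.270546) = 0.2029.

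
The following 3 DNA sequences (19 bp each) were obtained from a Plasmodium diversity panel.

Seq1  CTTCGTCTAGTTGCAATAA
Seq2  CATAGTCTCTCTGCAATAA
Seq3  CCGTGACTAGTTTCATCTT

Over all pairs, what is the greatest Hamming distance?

Pairwise Hamming distances:
  Seq1 vs Seq2: 5
  Seq1 vs Seq3: 9
  Seq2 vs Seq3: 12
The largest is 12, between Seq2 and Seq3.

12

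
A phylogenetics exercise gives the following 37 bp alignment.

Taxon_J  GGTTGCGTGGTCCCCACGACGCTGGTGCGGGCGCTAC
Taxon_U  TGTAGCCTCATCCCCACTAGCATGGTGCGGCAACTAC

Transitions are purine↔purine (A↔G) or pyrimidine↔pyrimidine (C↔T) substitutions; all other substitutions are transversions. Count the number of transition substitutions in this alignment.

2

Mismatches occur at site 1 (G→T, transversion), site 4 (T→A, transversion), site 7 (G→C, transversion), site 9 (G→C, transversion), site 10 (G→A, transition), site 18 (G→T, transversion), site 20 (C→G, transversion), site 21 (G→C, transversion), site 22 (C→A, transversion), site 31 (G→C, transversion), site 32 (C→A, transversion), site 33 (G→A, transition).
Of the 12 differences, 2 transitions and 10 transversions, so the answer is 2.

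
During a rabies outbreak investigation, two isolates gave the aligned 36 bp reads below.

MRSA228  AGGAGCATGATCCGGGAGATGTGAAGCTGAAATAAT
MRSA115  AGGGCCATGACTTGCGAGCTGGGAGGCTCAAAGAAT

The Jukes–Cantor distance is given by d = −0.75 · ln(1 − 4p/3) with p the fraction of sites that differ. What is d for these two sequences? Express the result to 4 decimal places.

The sequences differ at positions 4 (A/G), 5 (G/C), 11 (T/C), 12 (C/T), 13 (C/T), 15 (G/C), 19 (A/C), 22 (T/G), 25 (A/G), 29 (G/C), 33 (T/G).
p = 11/36 = 0.305556.
d = −0.75 · ln(1 − (4/3)·0.305556) = −0.75 · ln(0.592592) = −0.75 · (-0.523249) = 0.3924.

0.3924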